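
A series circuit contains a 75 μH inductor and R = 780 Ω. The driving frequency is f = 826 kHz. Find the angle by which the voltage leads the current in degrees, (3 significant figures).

26.5°

ω = 2πf = 5.19e+06 rad/s
X_L = ωL = 389 Ω
Z = 780 + j389 Ω
|Z| = √(780² + 389²) = 872 Ω
∠Z = arctan(389/780) = 26.5°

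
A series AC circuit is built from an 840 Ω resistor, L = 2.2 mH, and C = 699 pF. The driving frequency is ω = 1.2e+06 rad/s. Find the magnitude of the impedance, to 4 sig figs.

X_L = ωL = 2640 Ω
X_C = 1/(ωC) = 1192 Ω
Net reactance X = X_L − X_C = 1448 Ω
Z = 840.0 + j1448 Ω
|Z| = √(840.0² + 1448²) = 1674 Ω

1674 Ω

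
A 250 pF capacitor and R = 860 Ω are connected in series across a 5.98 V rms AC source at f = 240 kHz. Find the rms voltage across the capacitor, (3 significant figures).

5.69 V

ω = 2πf = 1.508e+06 rad/s
X_C = 1/(ωC) = 2650 Ω
Z = 860 − j2650 Ω
|Z| = √(860² + 2650²) = 2790 Ω
I = V/|Z| = 2.14 mA
V_C = I·|Z_C| = 0.00214 × 2650 = 5.69 V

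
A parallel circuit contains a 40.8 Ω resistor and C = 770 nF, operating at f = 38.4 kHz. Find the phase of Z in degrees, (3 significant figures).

ω = 2πf = 241300 rad/s
X_C = 1/(ωC) = 5.38 Ω
Parallel: admittances add. Y = 1/R + jωC
Y = (0.0245 + j0.186) S
|Y| = 0.187 S → |Z| = 1/|Y| = 5.34 Ω, ∠Z = −∠Y = -82.5°

-82.5°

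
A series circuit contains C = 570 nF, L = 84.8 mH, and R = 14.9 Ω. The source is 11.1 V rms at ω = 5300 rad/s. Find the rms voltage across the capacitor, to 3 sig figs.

X_L = ωL = 449 Ω
X_C = 1/(ωC) = 331 Ω
Net reactance X = X_L − X_C = 118 Ω
Z = 14.9 + j118 Ω
|Z| = √(14.9² + 118²) = 119 Ω
I = V/|Z| = 93.0 mA
V_C = I·|Z_C| = 0.0930 × 331 = 30.8 V

30.8 V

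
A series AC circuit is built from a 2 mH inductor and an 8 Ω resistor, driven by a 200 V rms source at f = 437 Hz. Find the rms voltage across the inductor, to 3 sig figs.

ω = 2πf = 2746 rad/s
X_L = ωL = 5.49 Ω
Z = 8.00 + j5.49 Ω
|Z| = √(8.00² + 5.49²) = 9.70 Ω
I = V/|Z| = 20.6 A
V_L = I·|Z_L| = 20.6 × 5.49 = 113 V

113 V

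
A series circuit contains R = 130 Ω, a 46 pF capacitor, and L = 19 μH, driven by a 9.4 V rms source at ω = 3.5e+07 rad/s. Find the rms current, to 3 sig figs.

68.5 mA

X_L = ωL = 665 Ω
X_C = 1/(ωC) = 621 Ω
Net reactance X = X_L − X_C = 43.9 Ω
Z = 130 + j43.9 Ω
|Z| = √(130² + 43.9²) = 137 Ω
I = V/|Z| = 9.4/137 = 68.5 mA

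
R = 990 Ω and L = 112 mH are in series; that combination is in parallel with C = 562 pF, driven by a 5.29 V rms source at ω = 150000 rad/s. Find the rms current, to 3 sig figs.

133 μA

X_L = ωL = 16800 Ω
X_C = 1/(ωC) = 11900 Ω
Branch 1 (R+jX_L): Z₁ = 990 + j16800 Ω, |Z₁| = 16800 Ω
Branch 2 (−jX_C): Z₂ = −j11900 Ω
Parallel: Z = Z₁Z₂/(Z₁+Z₂), |Z| = 39600 Ω, ∠Z = -82.0°
I = V/|Z| = 5.29/39600 = 133 μA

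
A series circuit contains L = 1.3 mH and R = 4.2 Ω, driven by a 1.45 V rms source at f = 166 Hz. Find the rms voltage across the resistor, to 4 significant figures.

ω = 2πf = 1043 rad/s
X_L = ωL = 1.356 Ω
Z = 4.200 + j1.356 Ω
|Z| = √(4.200² + 1.356²) = 4.413 Ω
I = V/|Z| = 328.5 mA
V_R = I·|Z_R| = 0.3285 × 4.200 = 1.380 V

1.380 V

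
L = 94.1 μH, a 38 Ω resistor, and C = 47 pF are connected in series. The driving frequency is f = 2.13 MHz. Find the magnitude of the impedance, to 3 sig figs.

ω = 2πf = 1.338e+07 rad/s
X_L = ωL = 1260 Ω
X_C = 1/(ωC) = 1590 Ω
Net reactance X = X_L − X_C = -330 Ω
Z = 38.0 − j330 Ω
|Z| = √(38.0² + 330²) = 333 Ω

333 Ω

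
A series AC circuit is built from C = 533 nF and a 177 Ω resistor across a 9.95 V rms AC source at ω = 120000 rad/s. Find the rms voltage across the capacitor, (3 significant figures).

0.875 V

X_C = 1/(ωC) = 15.6 Ω
Z = 177 − j15.6 Ω
|Z| = √(177² + 15.6²) = 178 Ω
I = V/|Z| = 56.0 mA
V_C = I·|Z_C| = 0.0560 × 15.6 = 0.875 V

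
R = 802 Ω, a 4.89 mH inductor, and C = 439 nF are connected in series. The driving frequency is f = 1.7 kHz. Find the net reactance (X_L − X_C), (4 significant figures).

ω = 2πf = 10680 rad/s
X_L = ωL = 52.23 Ω
X_C = 1/(ωC) = 213.3 Ω
X = 52.23 − 213.3 = -161.0 Ω

-161.0 Ω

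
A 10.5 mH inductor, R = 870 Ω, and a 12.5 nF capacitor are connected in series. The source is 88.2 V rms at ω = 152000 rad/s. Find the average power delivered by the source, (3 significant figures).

3.56 W

X_L = ωL = 1600 Ω
X_C = 1/(ωC) = 526 Ω
Net reactance X = X_L − X_C = 1070 Ω
Z = 870 + j1070 Ω
|Z| = √(870² + 1070²) = 1380 Ω
∠Z = arctan(1070/870) = 50.9°
I = V/|Z| = 64.0 mA
P = VI cos φ = 88.2 × 0.0640 × cos(50.9°) = 3.56 W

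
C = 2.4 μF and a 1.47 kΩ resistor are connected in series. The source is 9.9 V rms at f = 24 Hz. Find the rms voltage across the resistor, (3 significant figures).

ω = 2πf = 150.8 rad/s
X_C = 1/(ωC) = 2760 Ω
Z = 1470 − j2760 Ω
|Z| = √(1470² + 2760²) = 3130 Ω
I = V/|Z| = 3.16 mA
V_R = I·|Z_R| = 0.00316 × 1470 = 4.65 V

4.65 V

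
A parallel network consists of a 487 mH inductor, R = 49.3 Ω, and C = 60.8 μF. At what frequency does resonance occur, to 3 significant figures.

ω₀ = 1/√(LC) = 1/√(0.487 × 6.08e-05) = 183.8 rad/s
f₀ = ω₀/(2π) = 29.2 Hz

29.2 Hz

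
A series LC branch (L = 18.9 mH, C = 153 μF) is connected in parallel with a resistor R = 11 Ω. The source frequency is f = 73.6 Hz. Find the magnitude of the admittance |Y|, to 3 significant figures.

207 mS

ω = 2πf = 462.4 rad/s
X_L = ωL = 8.74 Ω
X_C = 1/(ωC) = 14.1 Ω
Branch 1: Z₁ = R = 11.0 Ω
Branch 2 (series LC): Z₂ = j(X_L − X_C) = −j5.39 Ω
Parallel: Z = Z₁Z₂/(Z₁+Z₂), |Z| = 4.84 Ω, ∠Z = -63.9°
|Y| = 1/|Z| = 207 mS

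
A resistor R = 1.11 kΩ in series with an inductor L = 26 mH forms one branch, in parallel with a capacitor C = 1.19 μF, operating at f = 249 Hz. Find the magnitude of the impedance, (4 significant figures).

ω = 2πf = 1565 rad/s
X_L = ωL = 40.68 Ω
X_C = 1/(ωC) = 537.1 Ω
Branch 1 (R+jX_L): Z₁ = 1110 + j40.68 Ω, |Z₁| = 1111 Ω
Branch 2 (−jX_C): Z₂ = −j537.1 Ω
Parallel: Z = Z₁Z₂/(Z₁+Z₂), |Z| = 490.6 Ω, ∠Z = -63.80°

490.6 Ω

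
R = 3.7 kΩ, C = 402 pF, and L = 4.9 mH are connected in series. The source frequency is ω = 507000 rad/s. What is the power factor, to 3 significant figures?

X_L = ωL = 2480 Ω
X_C = 1/(ωC) = 4910 Ω
Net reactance X = X_L − X_C = -2420 Ω
Z = 3700 − j2420 Ω
|Z| = √(3700² + 2420²) = 4420 Ω
∠Z = arctan(-2420/3700) = -33.2°
cos φ = cos(-33.2°) = 0.837

0.837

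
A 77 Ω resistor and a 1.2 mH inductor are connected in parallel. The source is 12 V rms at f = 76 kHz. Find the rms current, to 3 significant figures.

ω = 2πf = 477500 rad/s
X_L = ωL = 573 Ω
Parallel: admittances add. Y = 1/R + 1/(jωL)
Y = (0.0130 − j0.00175) S
|Y| = 0.0131 S → |Z| = 1/|Y| = 76.3 Ω, ∠Z = −∠Y = 7.65°
I = V/|Z| = 12/76.3 = 157 mA

157 mA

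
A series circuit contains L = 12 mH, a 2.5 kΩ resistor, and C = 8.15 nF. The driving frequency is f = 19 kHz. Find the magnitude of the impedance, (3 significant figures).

ω = 2πf = 119400 rad/s
X_L = ωL = 1430 Ω
X_C = 1/(ωC) = 1030 Ω
Net reactance X = X_L − X_C = 405 Ω
Z = 2500 + j405 Ω
|Z| = √(2500² + 405²) = 2530 Ω

2530 Ω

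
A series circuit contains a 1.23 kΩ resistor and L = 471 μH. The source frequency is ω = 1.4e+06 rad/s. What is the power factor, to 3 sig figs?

0.881

X_L = ωL = 659 Ω
Z = 1230 + j659 Ω
|Z| = √(1230² + 659²) = 1400 Ω
∠Z = arctan(659/1230) = 28.2°
cos φ = cos(28.2°) = 0.881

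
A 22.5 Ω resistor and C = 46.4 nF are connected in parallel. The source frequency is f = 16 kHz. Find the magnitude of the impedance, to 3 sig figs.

22.4 Ω

ω = 2πf = 100500 rad/s
X_C = 1/(ωC) = 214 Ω
Parallel: admittances add. Y = 1/R + jωC
Y = (0.0444 + j0.00466) S
|Y| = 0.0447 S → |Z| = 1/|Y| = 22.4 Ω, ∠Z = −∠Y = -5.99°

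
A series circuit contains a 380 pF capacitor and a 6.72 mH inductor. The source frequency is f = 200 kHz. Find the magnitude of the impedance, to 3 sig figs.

6350 Ω

ω = 2πf = 1.257e+06 rad/s
X_L = ωL = 8440 Ω
X_C = 1/(ωC) = 2090 Ω
Net reactance X = X_L − X_C = 6350 Ω
Z = j6350 Ω
|Z| = √(0² + 6350²) = 6350 Ω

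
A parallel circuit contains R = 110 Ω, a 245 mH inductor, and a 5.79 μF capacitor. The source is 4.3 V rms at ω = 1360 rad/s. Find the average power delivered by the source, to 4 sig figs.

168.1 mW

X_L = ωL = 333.2 Ω
X_C = 1/(ωC) = 127.0 Ω
Parallel: admittances add. Y = 1/R + 1/(jωL) + jωC
Y = (0.009091 + j0.004873) S
|Y| = 0.01031 S → |Z| = 1/|Y| = 96.95 Ω, ∠Z = −∠Y = -28.19°
I = V/|Z| = 44.35 mA
P = VI cos φ = 4.3 × 0.04435 × cos(-28.19°) = 168.1 mW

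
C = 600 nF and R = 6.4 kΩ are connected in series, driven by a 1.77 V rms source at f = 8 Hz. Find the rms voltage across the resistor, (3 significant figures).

ω = 2πf = 50.27 rad/s
X_C = 1/(ωC) = 33200 Ω
Z = 6400 − j33200 Ω
|Z| = √(6400² + 33200²) = 33800 Ω
I = V/|Z| = 52.4 μA
V_R = I·|Z_R| = 5.24e-05 × 6400 = 0.335 V

0.335 V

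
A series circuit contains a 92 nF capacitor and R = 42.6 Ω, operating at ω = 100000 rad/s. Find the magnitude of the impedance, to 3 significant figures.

X_C = 1/(ωC) = 109 Ω
Z = 42.6 − j109 Ω
|Z| = √(42.6² + 109²) = 117 Ω

117 Ω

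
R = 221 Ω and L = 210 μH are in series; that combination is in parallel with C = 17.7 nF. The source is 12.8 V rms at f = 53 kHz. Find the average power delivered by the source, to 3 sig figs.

ω = 2πf = 333000 rad/s
X_L = ωL = 69.9 Ω
X_C = 1/(ωC) = 170 Ω
Branch 1 (R+jX_L): Z₁ = 221 + j69.9 Ω, |Z₁| = 232 Ω
Branch 2 (−jX_C): Z₂ = −j170 Ω
Parallel: Z = Z₁Z₂/(Z₁+Z₂), |Z| = 162 Ω, ∠Z = -48.2°
I = V/|Z| = 78.9 mA
P = VI cos φ = 12.8 × 0.0789 × cos(-48.2°) = 674 mW

674 mW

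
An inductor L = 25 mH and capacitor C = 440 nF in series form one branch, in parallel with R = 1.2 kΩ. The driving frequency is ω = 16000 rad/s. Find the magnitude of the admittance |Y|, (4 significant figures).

3.965 mS

X_L = ωL = 400.0 Ω
X_C = 1/(ωC) = 142.0 Ω
Branch 1: Z₁ = R = 1200 Ω
Branch 2 (series LC): Z₂ = j(X_L − X_C) = j258.0 Ω
Parallel: Z = Z₁Z₂/(Z₁+Z₂), |Z| = 252.2 Ω, ∠Z = 77.87°
|Y| = 1/|Z| = 3.965 mS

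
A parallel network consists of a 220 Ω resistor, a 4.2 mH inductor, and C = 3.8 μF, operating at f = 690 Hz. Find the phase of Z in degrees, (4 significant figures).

83.26°

ω = 2πf = 4335 rad/s
X_L = ωL = 18.21 Ω
X_C = 1/(ωC) = 60.70 Ω
Parallel: admittances add. Y = 1/R + 1/(jωL) + jωC
Y = (0.004545 − j0.03844) S
|Y| = 0.03871 S → |Z| = 1/|Y| = 25.83 Ω, ∠Z = −∠Y = 83.26°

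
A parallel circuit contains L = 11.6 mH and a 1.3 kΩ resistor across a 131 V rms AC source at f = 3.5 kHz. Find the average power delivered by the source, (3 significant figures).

ω = 2πf = 21990 rad/s
X_L = ωL = 255 Ω
Parallel: admittances add. Y = 1/R + 1/(jωL)
Y = (0.000769 − j0.00392) S
|Y| = 0.00399 S → |Z| = 1/|Y| = 250 Ω, ∠Z = −∠Y = 78.9°
I = V/|Z| = 523 mA
P = VI cos φ = 131 × 0.523 × cos(78.9°) = 13.2 W

13.2 W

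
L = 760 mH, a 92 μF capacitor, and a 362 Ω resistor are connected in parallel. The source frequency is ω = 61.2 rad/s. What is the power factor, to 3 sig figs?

0.171

X_L = ωL = 46.5 Ω
X_C = 1/(ωC) = 178 Ω
Parallel: admittances add. Y = 1/R + 1/(jωL) + jωC
Y = (0.00276 − j0.0159) S
|Y| = 0.0161 S → |Z| = 1/|Y| = 62.1 Ω, ∠Z = −∠Y = 80.1°
cos φ = cos(80.1°) = 0.171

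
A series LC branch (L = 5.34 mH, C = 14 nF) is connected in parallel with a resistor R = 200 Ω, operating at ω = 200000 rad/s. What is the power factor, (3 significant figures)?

X_L = ωL = 1070 Ω
X_C = 1/(ωC) = 357 Ω
Branch 1: Z₁ = R = 200 Ω
Branch 2 (series LC): Z₂ = j(X_L − X_C) = j711 Ω
Parallel: Z = Z₁Z₂/(Z₁+Z₂), |Z| = 193 Ω, ∠Z = 15.7°
cos φ = cos(15.7°) = 0.963

0.963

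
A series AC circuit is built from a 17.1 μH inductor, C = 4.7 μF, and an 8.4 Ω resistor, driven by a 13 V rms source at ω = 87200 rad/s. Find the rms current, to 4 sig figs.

1.538 A

X_L = ωL = 1.491 Ω
X_C = 1/(ωC) = 2.440 Ω
Net reactance X = X_L − X_C = -0.9489 Ω
Z = 8.400 − j0.9489 Ω
|Z| = √(8.400² + 0.9489²) = 8.453 Ω
I = V/|Z| = 13/8.453 = 1.538 A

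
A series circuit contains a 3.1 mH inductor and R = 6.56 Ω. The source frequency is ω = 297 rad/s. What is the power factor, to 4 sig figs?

0.9903

X_L = ωL = 0.9207 Ω
Z = 6.560 + j0.9207 Ω
|Z| = √(6.560² + 0.9207²) = 6.624 Ω
∠Z = arctan(0.9207/6.560) = 7.989°
cos φ = cos(7.989°) = 0.9903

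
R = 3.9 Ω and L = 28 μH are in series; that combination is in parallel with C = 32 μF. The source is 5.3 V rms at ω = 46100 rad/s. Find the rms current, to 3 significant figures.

7.51 A

X_L = ωL = 1.29 Ω
X_C = 1/(ωC) = 0.678 Ω
Branch 1 (R+jX_L): Z₁ = 3.90 + j1.29 Ω, |Z₁| = 4.11 Ω
Branch 2 (−jX_C): Z₂ = −j0.678 Ω
Parallel: Z = Z₁Z₂/(Z₁+Z₂), |Z| = 0.705 Ω, ∠Z = -80.6°
I = V/|Z| = 5.3/0.705 = 7.51 A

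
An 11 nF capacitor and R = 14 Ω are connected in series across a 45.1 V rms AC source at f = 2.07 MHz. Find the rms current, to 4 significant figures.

2.882 A

ω = 2πf = 1.301e+07 rad/s
X_C = 1/(ωC) = 6.990 Ω
Z = 14.00 − j6.990 Ω
|Z| = √(14.00² + 6.990²) = 15.65 Ω
I = V/|Z| = 45.1/15.65 = 2.882 A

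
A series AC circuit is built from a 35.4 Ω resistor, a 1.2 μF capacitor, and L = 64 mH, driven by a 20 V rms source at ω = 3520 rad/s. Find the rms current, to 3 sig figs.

537 mA

X_L = ωL = 225 Ω
X_C = 1/(ωC) = 237 Ω
Net reactance X = X_L − X_C = -11.5 Ω
Z = 35.4 − j11.5 Ω
|Z| = √(35.4² + 11.5²) = 37.2 Ω
I = V/|Z| = 20/37.2 = 537 mA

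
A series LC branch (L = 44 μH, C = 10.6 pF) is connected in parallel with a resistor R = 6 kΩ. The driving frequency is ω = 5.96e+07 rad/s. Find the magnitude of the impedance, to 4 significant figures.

X_L = ωL = 2622 Ω
X_C = 1/(ωC) = 1583 Ω
Branch 1: Z₁ = R = 6000 Ω
Branch 2 (series LC): Z₂ = j(X_L − X_C) = j1040 Ω
Parallel: Z = Z₁Z₂/(Z₁+Z₂), |Z| = 1024 Ω, ∠Z = 80.17°

1024 Ω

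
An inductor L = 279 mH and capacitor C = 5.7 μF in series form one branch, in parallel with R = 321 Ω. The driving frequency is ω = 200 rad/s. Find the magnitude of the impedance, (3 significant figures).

299 Ω

X_L = ωL = 55.8 Ω
X_C = 1/(ωC) = 877 Ω
Branch 1: Z₁ = R = 321 Ω
Branch 2 (series LC): Z₂ = j(X_L − X_C) = −j821 Ω
Parallel: Z = Z₁Z₂/(Z₁+Z₂), |Z| = 299 Ω, ∠Z = -21.3°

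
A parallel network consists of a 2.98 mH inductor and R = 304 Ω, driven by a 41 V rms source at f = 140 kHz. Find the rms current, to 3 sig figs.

136 mA

ω = 2πf = 879600 rad/s
X_L = ωL = 2620 Ω
Parallel: admittances add. Y = 1/R + 1/(jωL)
Y = (0.00329 − j0.000381) S
|Y| = 0.00331 S → |Z| = 1/|Y| = 302 Ω, ∠Z = −∠Y = 6.62°
I = V/|Z| = 41/302 = 136 mA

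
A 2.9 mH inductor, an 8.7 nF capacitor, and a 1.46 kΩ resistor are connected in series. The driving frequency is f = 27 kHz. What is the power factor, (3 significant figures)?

ω = 2πf = 169600 rad/s
X_L = ωL = 492 Ω
X_C = 1/(ωC) = 678 Ω
Net reactance X = X_L − X_C = -186 Ω
Z = 1460 − j186 Ω
|Z| = √(1460² + 186²) = 1470 Ω
∠Z = arctan(-186/1460) = -7.24°
cos φ = cos(-7.24°) = 0.992

0.992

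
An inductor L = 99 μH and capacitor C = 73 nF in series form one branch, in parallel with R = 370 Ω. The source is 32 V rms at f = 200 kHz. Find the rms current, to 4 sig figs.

294.9 mA

ω = 2πf = 1.257e+06 rad/s
X_L = ωL = 124.4 Ω
X_C = 1/(ωC) = 10.90 Ω
Branch 1: Z₁ = R = 370.0 Ω
Branch 2 (series LC): Z₂ = j(X_L − X_C) = j113.5 Ω
Parallel: Z = Z₁Z₂/(Z₁+Z₂), |Z| = 108.5 Ω, ∠Z = 72.95°
I = V/|Z| = 32/108.5 = 294.9 mA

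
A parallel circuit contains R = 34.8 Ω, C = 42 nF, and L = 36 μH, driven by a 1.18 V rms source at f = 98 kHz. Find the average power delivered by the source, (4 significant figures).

ω = 2πf = 615800 rad/s
X_L = ωL = 22.17 Ω
X_C = 1/(ωC) = 38.67 Ω
Parallel: admittances add. Y = 1/R + 1/(jωL) + jωC
Y = (0.02874 − j0.01925) S
|Y| = 0.03459 S → |Z| = 1/|Y| = 28.91 Ω, ∠Z = −∠Y = 33.82°
I = V/|Z| = 40.81 mA
P = VI cos φ = 1.18 × 0.04081 × cos(33.82°) = 40.01 mW

40.01 mW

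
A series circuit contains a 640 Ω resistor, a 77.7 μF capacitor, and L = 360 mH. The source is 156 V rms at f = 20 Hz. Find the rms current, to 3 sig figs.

ω = 2πf = 125.7 rad/s
X_L = ωL = 45.2 Ω
X_C = 1/(ωC) = 102 Ω
Net reactance X = X_L − X_C = -57.2 Ω
Z = 640 − j57.2 Ω
|Z| = √(640² + 57.2²) = 643 Ω
I = V/|Z| = 156/643 = 243 mA

243 mA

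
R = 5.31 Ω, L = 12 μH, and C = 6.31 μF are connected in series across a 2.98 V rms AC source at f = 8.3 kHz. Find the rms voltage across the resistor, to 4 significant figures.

ω = 2πf = 52150 rad/s
X_L = ωL = 0.6258 Ω
X_C = 1/(ωC) = 3.039 Ω
Net reactance X = X_L − X_C = -2.413 Ω
Z = 5.310 − j2.413 Ω
|Z| = √(5.310² + 2.413²) = 5.833 Ω
I = V/|Z| = 510.9 mA
V_R = I·|Z_R| = 0.5109 × 5.310 = 2.713 V

2.713 V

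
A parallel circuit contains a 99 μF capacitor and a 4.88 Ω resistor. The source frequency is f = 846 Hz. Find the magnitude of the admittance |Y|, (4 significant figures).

ω = 2πf = 5316 rad/s
X_C = 1/(ωC) = 1.900 Ω
Parallel: admittances add. Y = 1/R + jωC
Y = (0.2049 + j0.5262) S
|Y| = 0.5647 S → |Z| = 1/|Y| = 1.771 Ω, ∠Z = −∠Y = -68.72°

564.7 mS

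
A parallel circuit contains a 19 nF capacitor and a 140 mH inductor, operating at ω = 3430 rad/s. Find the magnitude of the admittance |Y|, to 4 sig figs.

2.017 mS

X_L = ωL = 480.2 Ω
X_C = 1/(ωC) = 15340 Ω
Parallel: admittances add. Y = 1/(jωL) + jωC
Y = (0 − j0.002017) S
|Y| = 0.002017 S → |Z| = 1/|Y| = 495.7 Ω, ∠Z = −∠Y = 90.00°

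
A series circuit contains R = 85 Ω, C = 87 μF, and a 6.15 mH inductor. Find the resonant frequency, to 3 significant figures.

218 Hz

ω₀ = 1/√(LC) = 1/√(0.00615 × 8.7e-05) = 1367 rad/s
f₀ = ω₀/(2π) = 218 Hz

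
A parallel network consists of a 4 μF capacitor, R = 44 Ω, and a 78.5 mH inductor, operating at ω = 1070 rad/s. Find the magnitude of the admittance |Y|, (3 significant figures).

X_L = ωL = 84.0 Ω
X_C = 1/(ωC) = 234 Ω
Parallel: admittances add. Y = 1/R + 1/(jωL) + jωC
Y = (0.0227 − j0.00763) S
|Y| = 0.0240 S → |Z| = 1/|Y| = 41.7 Ω, ∠Z = −∠Y = 18.5°

24.0 mS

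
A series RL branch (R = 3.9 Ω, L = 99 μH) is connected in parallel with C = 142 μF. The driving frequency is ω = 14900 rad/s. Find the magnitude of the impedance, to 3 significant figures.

X_L = ωL = 1.48 Ω
X_C = 1/(ωC) = 0.473 Ω
Branch 1 (R+jX_L): Z₁ = 3.90 + j1.48 Ω, |Z₁| = 4.17 Ω
Branch 2 (−jX_C): Z₂ = −j0.473 Ω
Parallel: Z = Z₁Z₂/(Z₁+Z₂), |Z| = 0.489 Ω, ∠Z = -83.7°

0.489 Ω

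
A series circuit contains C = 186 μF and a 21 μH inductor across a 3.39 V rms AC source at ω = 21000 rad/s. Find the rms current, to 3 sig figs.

18.3 A

X_L = ωL = 0.441 Ω
X_C = 1/(ωC) = 0.256 Ω
Net reactance X = X_L − X_C = 0.185 Ω
Z = j0.185 Ω
|Z| = √(0² + 0.185²) = 0.185 Ω
I = V/|Z| = 3.39/0.185 = 18.3 A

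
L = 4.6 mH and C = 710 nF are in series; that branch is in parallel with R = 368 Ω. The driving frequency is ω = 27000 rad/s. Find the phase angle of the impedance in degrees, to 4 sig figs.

X_L = ωL = 124.2 Ω
X_C = 1/(ωC) = 52.16 Ω
Branch 1: Z₁ = R = 368.0 Ω
Branch 2 (series LC): Z₂ = j(X_L − X_C) = j72.04 Ω
Parallel: Z = Z₁Z₂/(Z₁+Z₂), |Z| = 70.69 Ω, ∠Z = 78.92°

78.92°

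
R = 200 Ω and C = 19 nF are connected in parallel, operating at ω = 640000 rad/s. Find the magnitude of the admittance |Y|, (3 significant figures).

13.1 mS

X_C = 1/(ωC) = 82.2 Ω
Parallel: admittances add. Y = 1/R + jωC
Y = (0.00500 + j0.0122) S
|Y| = 0.0131 S → |Z| = 1/|Y| = 76.1 Ω, ∠Z = −∠Y = -67.6°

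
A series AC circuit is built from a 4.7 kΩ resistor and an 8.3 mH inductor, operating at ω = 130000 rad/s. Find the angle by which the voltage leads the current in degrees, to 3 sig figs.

12.9°

X_L = ωL = 1080 Ω
Z = 4700 + j1080 Ω
|Z| = √(4700² + 1080²) = 4820 Ω
∠Z = arctan(1080/4700) = 12.9°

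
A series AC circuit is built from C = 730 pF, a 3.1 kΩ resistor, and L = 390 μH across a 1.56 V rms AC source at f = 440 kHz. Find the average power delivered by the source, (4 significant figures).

758.2 μW

ω = 2πf = 2.765e+06 rad/s
X_L = ωL = 1078 Ω
X_C = 1/(ωC) = 495.5 Ω
Net reactance X = X_L − X_C = 582.7 Ω
Z = 3100 + j582.7 Ω
|Z| = √(3100² + 582.7²) = 3154 Ω
∠Z = arctan(582.7/3100) = 10.65°
I = V/|Z| = 494.6 μA
P = VI cos φ = 1.56 × 0.0004946 × cos(10.65°) = 758.2 μW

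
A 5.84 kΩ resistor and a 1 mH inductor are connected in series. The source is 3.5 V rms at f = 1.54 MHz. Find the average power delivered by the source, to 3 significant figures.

ω = 2πf = 9.676e+06 rad/s
X_L = ωL = 9680 Ω
Z = 5840 + j9680 Ω
|Z| = √(5840² + 9680²) = 11300 Ω
∠Z = arctan(9680/5840) = 58.9°
I = V/|Z| = 310 μA
P = VI cos φ = 3.5 × 0.000310 × cos(58.9°) = 560 μW

560 μW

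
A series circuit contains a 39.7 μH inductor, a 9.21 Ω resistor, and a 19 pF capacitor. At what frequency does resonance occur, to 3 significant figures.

ω₀ = 1/√(LC) = 1/√(3.97e-05 × 1.9e-11) = 3.641e+07 rad/s
f₀ = ω₀/(2π) = 5.79 MHz

5.79 MHz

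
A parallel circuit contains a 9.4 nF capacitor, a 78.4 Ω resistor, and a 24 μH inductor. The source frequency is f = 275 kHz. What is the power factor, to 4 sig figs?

ω = 2πf = 1.728e+06 rad/s
X_L = ωL = 41.47 Ω
X_C = 1/(ωC) = 61.57 Ω
Parallel: admittances add. Y = 1/R + 1/(jωL) + jωC
Y = (0.01276 − j0.007872) S
|Y| = 0.01499 S → |Z| = 1/|Y| = 66.72 Ω, ∠Z = −∠Y = 31.68°
cos φ = cos(31.68°) = 0.8510

0.8510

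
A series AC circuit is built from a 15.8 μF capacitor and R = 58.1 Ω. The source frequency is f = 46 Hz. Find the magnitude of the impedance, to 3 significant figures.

227 Ω

ω = 2πf = 289.0 rad/s
X_C = 1/(ωC) = 219 Ω
Z = 58.1 − j219 Ω
|Z| = √(58.1² + 219²) = 227 Ω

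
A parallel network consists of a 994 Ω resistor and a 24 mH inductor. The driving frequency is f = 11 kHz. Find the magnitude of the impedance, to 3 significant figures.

ω = 2πf = 69120 rad/s
X_L = ωL = 1660 Ω
Parallel: admittances add. Y = 1/R + 1/(jωL)
Y = (0.00101 − j0.000603) S
|Y| = 0.00117 S → |Z| = 1/|Y| = 853 Ω, ∠Z = −∠Y = 30.9°

853 Ω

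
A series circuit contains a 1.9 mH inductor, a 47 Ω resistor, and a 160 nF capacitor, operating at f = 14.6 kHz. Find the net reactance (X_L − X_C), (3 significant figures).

106 Ω

ω = 2πf = 91730 rad/s
X_L = ωL = 174 Ω
X_C = 1/(ωC) = 68.1 Ω
X = 174 − 68.1 = 106 Ω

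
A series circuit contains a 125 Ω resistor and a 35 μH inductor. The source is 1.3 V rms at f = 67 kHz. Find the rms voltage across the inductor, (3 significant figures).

ω = 2πf = 421000 rad/s
X_L = ωL = 14.7 Ω
Z = 125 + j14.7 Ω
|Z| = √(125² + 14.7²) = 126 Ω
I = V/|Z| = 10.3 mA
V_L = I·|Z_L| = 0.0103 × 14.7 = 0.152 V

0.152 V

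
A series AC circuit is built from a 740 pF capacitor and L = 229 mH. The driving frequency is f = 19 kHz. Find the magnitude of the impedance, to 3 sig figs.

16000 Ω

ω = 2πf = 119400 rad/s
X_L = ωL = 27300 Ω
X_C = 1/(ωC) = 11300 Ω
Net reactance X = X_L − X_C = 16000 Ω
Z = j16000 Ω
|Z| = √(0² + 16000²) = 16000 Ω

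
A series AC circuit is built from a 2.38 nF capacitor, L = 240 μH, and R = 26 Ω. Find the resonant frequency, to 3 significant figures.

211 kHz

ω₀ = 1/√(LC) = 1/√(0.00024 × 2.38e-09) = 1.323e+06 rad/s
f₀ = ω₀/(2π) = 211 kHz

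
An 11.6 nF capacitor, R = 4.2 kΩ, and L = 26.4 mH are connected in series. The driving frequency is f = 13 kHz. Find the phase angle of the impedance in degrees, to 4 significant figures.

ω = 2πf = 81680 rad/s
X_L = ωL = 2156 Ω
X_C = 1/(ωC) = 1055 Ω
Net reactance X = X_L − X_C = 1101 Ω
Z = 4200 + j1101 Ω
|Z| = √(4200² + 1101²) = 4342 Ω
∠Z = arctan(1101/4200) = 14.69°

14.69°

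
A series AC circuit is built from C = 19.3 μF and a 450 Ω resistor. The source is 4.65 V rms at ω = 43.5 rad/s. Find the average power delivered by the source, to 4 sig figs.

X_C = 1/(ωC) = 1191 Ω
Z = 450.0 − j1191 Ω
|Z| = √(450.0² + 1191²) = 1273 Ω
∠Z = arctan(-1191/450.0) = -69.30°
I = V/|Z| = 3.652 mA
P = VI cos φ = 4.65 × 0.003652 × cos(-69.30°) = 6.002 mW

6.002 mW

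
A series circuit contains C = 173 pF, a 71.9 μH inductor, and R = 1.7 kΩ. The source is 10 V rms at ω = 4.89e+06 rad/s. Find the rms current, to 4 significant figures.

X_L = ωL = 351.6 Ω
X_C = 1/(ωC) = 1182 Ω
Net reactance X = X_L − X_C = -830.5 Ω
Z = 1700 − j830.5 Ω
|Z| = √(1700² + 830.5²) = 1892 Ω
I = V/|Z| = 10/1892 = 5.285 mA

5.285 mA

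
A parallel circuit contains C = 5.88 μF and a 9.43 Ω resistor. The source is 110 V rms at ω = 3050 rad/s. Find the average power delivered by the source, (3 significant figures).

X_C = 1/(ωC) = 55.8 Ω
Parallel: admittances add. Y = 1/R + jωC
Y = (0.106 + j0.0179) S
|Y| = 0.108 S → |Z| = 1/|Y| = 9.30 Ω, ∠Z = −∠Y = -9.60°
I = V/|Z| = 11.8 A
P = VI cos φ = 110 × 11.8 × cos(-9.60°) = 1.28 kW

1.28 kW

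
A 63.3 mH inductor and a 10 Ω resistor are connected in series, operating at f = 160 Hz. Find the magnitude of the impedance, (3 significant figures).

ω = 2πf = 1005 rad/s
X_L = ωL = 63.6 Ω
Z = 10.0 + j63.6 Ω
|Z| = √(10.0² + 63.6²) = 64.4 Ω

64.4 Ω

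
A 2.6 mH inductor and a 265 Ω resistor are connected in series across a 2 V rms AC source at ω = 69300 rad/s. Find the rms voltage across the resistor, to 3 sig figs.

1.65 V

X_L = ωL = 180 Ω
Z = 265 + j180 Ω
|Z| = √(265² + 180²) = 320 Ω
I = V/|Z| = 6.24 mA
V_R = I·|Z_R| = 0.00624 × 265 = 1.65 V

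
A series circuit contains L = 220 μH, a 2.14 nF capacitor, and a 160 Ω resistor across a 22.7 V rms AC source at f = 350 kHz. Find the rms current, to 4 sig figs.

72.07 mA

ω = 2πf = 2.199e+06 rad/s
X_L = ωL = 483.8 Ω
X_C = 1/(ωC) = 212.5 Ω
Net reactance X = X_L − X_C = 271.3 Ω
Z = 160.0 + j271.3 Ω
|Z| = √(160.0² + 271.3²) = 315.0 Ω
I = V/|Z| = 22.7/315.0 = 72.07 mA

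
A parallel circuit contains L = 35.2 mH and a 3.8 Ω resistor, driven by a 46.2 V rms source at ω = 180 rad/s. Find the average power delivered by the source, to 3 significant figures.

562 W

X_L = ωL = 6.34 Ω
Parallel: admittances add. Y = 1/R + 1/(jωL)
Y = (0.263 − j0.158) S
|Y| = 0.307 S → |Z| = 1/|Y| = 3.26 Ω, ∠Z = −∠Y = 31.0°
I = V/|Z| = 14.2 A
P = VI cos φ = 46.2 × 14.2 × cos(31.0°) = 562 W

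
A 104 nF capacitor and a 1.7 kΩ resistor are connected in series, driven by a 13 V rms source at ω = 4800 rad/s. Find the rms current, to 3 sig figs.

4.95 mA

X_C = 1/(ωC) = 2000 Ω
Z = 1700 − j2000 Ω
|Z| = √(1700² + 2000²) = 2630 Ω
I = V/|Z| = 13/2630 = 4.95 mA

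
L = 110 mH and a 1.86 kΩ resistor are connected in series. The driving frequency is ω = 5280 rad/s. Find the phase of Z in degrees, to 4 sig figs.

X_L = ωL = 580.8 Ω
Z = 1860 + j580.8 Ω
|Z| = √(1860² + 580.8²) = 1949 Ω
∠Z = arctan(580.8/1860) = 17.34°

17.34°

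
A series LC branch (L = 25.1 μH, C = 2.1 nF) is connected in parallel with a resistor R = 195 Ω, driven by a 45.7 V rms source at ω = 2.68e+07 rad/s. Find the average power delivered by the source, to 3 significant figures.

10.7 W

X_L = ωL = 673 Ω
X_C = 1/(ωC) = 17.8 Ω
Branch 1: Z₁ = R = 195 Ω
Branch 2 (series LC): Z₂ = j(X_L − X_C) = j655 Ω
Parallel: Z = Z₁Z₂/(Z₁+Z₂), |Z| = 187 Ω, ∠Z = 16.6°
I = V/|Z| = 245 mA
P = VI cos φ = 45.7 × 0.245 × cos(16.6°) = 10.7 W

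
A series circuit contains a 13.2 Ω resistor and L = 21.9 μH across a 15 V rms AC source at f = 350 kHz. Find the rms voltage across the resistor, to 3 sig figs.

ω = 2πf = 2.199e+06 rad/s
X_L = ωL = 48.2 Ω
Z = 13.2 + j48.2 Ω
|Z| = √(13.2² + 48.2²) = 49.9 Ω
I = V/|Z| = 300 mA
V_R = I·|Z_R| = 0.300 × 13.2 = 3.97 V

3.97 V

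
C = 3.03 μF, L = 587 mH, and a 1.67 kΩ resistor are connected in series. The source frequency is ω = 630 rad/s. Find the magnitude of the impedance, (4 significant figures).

X_L = ωL = 369.8 Ω
X_C = 1/(ωC) = 523.9 Ω
Net reactance X = X_L − X_C = -154.1 Ω
Z = 1670 − j154.1 Ω
|Z| = √(1670² + 154.1²) = 1677 Ω

1677 Ω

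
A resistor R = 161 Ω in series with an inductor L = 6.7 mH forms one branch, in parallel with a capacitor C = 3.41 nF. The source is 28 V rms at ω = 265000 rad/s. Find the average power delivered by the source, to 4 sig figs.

X_L = ωL = 1776 Ω
X_C = 1/(ωC) = 1107 Ω
Branch 1 (R+jX_L): Z₁ = 161.0 + j1776 Ω, |Z₁| = 1783 Ω
Branch 2 (−jX_C): Z₂ = −j1107 Ω
Parallel: Z = Z₁Z₂/(Z₁+Z₂), |Z| = 2868 Ω, ∠Z = -81.65°
I = V/|Z| = 9.764 mA
P = VI cos φ = 28 × 0.009764 × cos(-81.65°) = 39.71 mW

39.71 mW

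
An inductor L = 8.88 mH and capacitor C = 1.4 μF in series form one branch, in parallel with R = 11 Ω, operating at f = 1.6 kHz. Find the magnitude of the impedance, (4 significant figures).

9.417 Ω

ω = 2πf = 10050 rad/s
X_L = ωL = 89.27 Ω
X_C = 1/(ωC) = 71.05 Ω
Branch 1: Z₁ = R = 11.00 Ω
Branch 2 (series LC): Z₂ = j(X_L − X_C) = j18.22 Ω
Parallel: Z = Z₁Z₂/(Z₁+Z₂), |Z| = 9.417 Ω, ∠Z = 31.12°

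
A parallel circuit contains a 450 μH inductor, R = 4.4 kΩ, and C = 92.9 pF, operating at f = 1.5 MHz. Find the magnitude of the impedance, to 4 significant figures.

ω = 2πf = 9.425e+06 rad/s
X_L = ωL = 4241 Ω
X_C = 1/(ωC) = 1142 Ω
Parallel: admittances add. Y = 1/R + 1/(jωL) + jωC
Y = (0.0002273 + j0.0006398) S
|Y| = 0.0006789 S → |Z| = 1/|Y| = 1473 Ω, ∠Z = −∠Y = -70.44°

1473 Ω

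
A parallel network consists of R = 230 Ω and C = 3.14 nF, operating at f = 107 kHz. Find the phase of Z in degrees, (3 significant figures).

-25.9°

ω = 2πf = 672300 rad/s
X_C = 1/(ωC) = 474 Ω
Parallel: admittances add. Y = 1/R + jωC
Y = (0.00435 + j0.00211) S
|Y| = 0.00483 S → |Z| = 1/|Y| = 207 Ω, ∠Z = −∠Y = -25.9°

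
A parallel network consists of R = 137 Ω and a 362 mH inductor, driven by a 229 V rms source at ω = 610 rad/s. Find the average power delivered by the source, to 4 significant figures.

X_L = ωL = 220.8 Ω
Parallel: admittances add. Y = 1/R + 1/(jωL)
Y = (0.007299 − j0.004529) S
|Y| = 0.008590 S → |Z| = 1/|Y| = 116.4 Ω, ∠Z = −∠Y = 31.82°
I = V/|Z| = 1.967 A
P = VI cos φ = 229 × 1.967 × cos(31.82°) = 382.8 W

382.8 W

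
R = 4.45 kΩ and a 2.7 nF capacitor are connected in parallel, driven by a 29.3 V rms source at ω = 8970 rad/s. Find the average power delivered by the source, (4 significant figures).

X_C = 1/(ωC) = 41290 Ω
Parallel: admittances add. Y = 1/R + jωC
Y = (0.0002247 + j2.422e-05) S
|Y| = 0.0002260 S → |Z| = 1/|Y| = 4424 Ω, ∠Z = −∠Y = -6.151°
I = V/|Z| = 6.622 mA
P = VI cos φ = 29.3 × 0.006622 × cos(-6.151°) = 192.9 mW

192.9 mW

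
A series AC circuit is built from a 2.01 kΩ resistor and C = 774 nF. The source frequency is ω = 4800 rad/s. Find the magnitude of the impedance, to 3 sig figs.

2030 Ω

X_C = 1/(ωC) = 269 Ω
Z = 2010 − j269 Ω
|Z| = √(2010² + 269²) = 2030 Ω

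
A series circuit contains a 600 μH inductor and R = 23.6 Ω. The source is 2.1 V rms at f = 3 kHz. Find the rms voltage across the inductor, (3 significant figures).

ω = 2πf = 18850 rad/s
X_L = ωL = 11.3 Ω
Z = 23.6 + j11.3 Ω
|Z| = √(23.6² + 11.3²) = 26.2 Ω
I = V/|Z| = 80.2 mA
V_L = I·|Z_L| = 0.0802 × 11.3 = 0.908 V

0.908 V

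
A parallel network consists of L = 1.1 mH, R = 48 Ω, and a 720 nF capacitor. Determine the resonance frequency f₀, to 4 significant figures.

ω₀ = 1/√(LC) = 1/√(0.0011 × 7.2e-07) = 35530 rad/s
f₀ = ω₀/(2π) = 5.655 kHz

5.655 kHz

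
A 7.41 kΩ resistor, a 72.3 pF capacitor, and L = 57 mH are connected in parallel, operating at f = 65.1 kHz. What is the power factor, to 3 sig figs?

ω = 2πf = 409000 rad/s
X_L = ωL = 23300 Ω
X_C = 1/(ωC) = 33800 Ω
Parallel: admittances add. Y = 1/R + 1/(jωL) + jωC
Y = (0.000135 − j1.33e-05) S
|Y| = 0.000136 S → |Z| = 1/|Y| = 7370 Ω, ∠Z = −∠Y = 5.64°
cos φ = cos(5.64°) = 0.995

0.995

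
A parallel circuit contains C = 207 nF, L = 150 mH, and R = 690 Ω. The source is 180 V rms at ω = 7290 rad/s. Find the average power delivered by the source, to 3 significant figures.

47.0 W

X_L = ωL = 1090 Ω
X_C = 1/(ωC) = 663 Ω
Parallel: admittances add. Y = 1/R + 1/(jωL) + jωC
Y = (0.00145 + j0.000595) S
|Y| = 0.00157 S → |Z| = 1/|Y| = 638 Ω, ∠Z = −∠Y = -22.3°
I = V/|Z| = 282 mA
P = VI cos φ = 180 × 0.282 × cos(-22.3°) = 47.0 W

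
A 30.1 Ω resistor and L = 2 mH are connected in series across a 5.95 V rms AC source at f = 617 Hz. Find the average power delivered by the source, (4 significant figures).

ω = 2πf = 3877 rad/s
X_L = ωL = 7.753 Ω
Z = 30.10 + j7.753 Ω
|Z| = √(30.10² + 7.753²) = 31.08 Ω
∠Z = arctan(7.753/30.10) = 14.44°
I = V/|Z| = 191.4 mA
P = VI cos φ = 5.95 × 0.1914 × cos(14.44°) = 1.103 W

1.103 W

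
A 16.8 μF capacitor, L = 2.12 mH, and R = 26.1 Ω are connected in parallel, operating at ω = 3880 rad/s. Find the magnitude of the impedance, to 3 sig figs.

X_L = ωL = 8.23 Ω
X_C = 1/(ωC) = 15.3 Ω
Parallel: admittances add. Y = 1/R + 1/(jωL) + jωC
Y = (0.0383 − j0.0564) S
|Y| = 0.0682 S → |Z| = 1/|Y| = 14.7 Ω, ∠Z = −∠Y = 55.8°

14.7 Ω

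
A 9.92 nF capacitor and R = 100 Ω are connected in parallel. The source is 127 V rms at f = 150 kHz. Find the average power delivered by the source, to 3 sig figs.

ω = 2πf = 942500 rad/s
X_C = 1/(ωC) = 107 Ω
Parallel: admittances add. Y = 1/R + jωC
Y = (0.0100 + j0.00935) S
|Y| = 0.0137 S → |Z| = 1/|Y| = 73.0 Ω, ∠Z = −∠Y = -43.1°
I = V/|Z| = 1.74 A
P = VI cos φ = 127 × 1.74 × cos(-43.1°) = 161 W

161 W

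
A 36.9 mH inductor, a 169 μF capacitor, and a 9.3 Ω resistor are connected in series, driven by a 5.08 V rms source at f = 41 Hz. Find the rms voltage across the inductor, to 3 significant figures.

2.95 V

ω = 2πf = 257.6 rad/s
X_L = ωL = 9.51 Ω
X_C = 1/(ωC) = 23.0 Ω
Net reactance X = X_L − X_C = -13.5 Ω
Z = 9.30 − j13.5 Ω
|Z| = √(9.30² + 13.5²) = 16.4 Ω
I = V/|Z| = 310 mA
V_L = I·|Z_L| = 0.310 × 9.51 = 2.95 V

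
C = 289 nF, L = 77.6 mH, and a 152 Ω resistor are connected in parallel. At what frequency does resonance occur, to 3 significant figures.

1.06 kHz

ω₀ = 1/√(LC) = 1/√(0.0776 × 2.89e-07) = 6678 rad/s
f₀ = ω₀/(2π) = 1.06 kHz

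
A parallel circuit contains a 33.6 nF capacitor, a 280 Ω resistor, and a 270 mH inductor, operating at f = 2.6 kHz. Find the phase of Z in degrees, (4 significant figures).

-5.155°

ω = 2πf = 16340 rad/s
X_L = ωL = 4411 Ω
X_C = 1/(ωC) = 1822 Ω
Parallel: admittances add. Y = 1/R + 1/(jωL) + jωC
Y = (0.003571 + j0.0003222) S
|Y| = 0.003586 S → |Z| = 1/|Y| = 278.9 Ω, ∠Z = −∠Y = -5.155°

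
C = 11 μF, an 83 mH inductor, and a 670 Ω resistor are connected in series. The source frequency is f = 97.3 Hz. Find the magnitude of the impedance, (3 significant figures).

ω = 2πf = 611.4 rad/s
X_L = ωL = 50.7 Ω
X_C = 1/(ωC) = 149 Ω
Net reactance X = X_L − X_C = -98.0 Ω
Z = 670 − j98.0 Ω
|Z| = √(670² + 98.0²) = 677 Ω

677 Ω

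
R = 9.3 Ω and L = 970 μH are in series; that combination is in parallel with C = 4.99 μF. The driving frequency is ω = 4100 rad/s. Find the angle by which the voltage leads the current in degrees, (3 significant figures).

X_L = ωL = 3.98 Ω
X_C = 1/(ωC) = 48.9 Ω
Branch 1 (R+jX_L): Z₁ = 9.30 + j3.98 Ω, |Z₁| = 10.1 Ω
Branch 2 (−jX_C): Z₂ = −j48.9 Ω
Parallel: Z = Z₁Z₂/(Z₁+Z₂), |Z| = 10.8 Ω, ∠Z = 11.5°

11.5°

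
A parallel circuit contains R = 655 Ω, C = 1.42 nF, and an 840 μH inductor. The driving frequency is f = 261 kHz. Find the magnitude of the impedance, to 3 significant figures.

ω = 2πf = 1.64e+06 rad/s
X_L = ωL = 1380 Ω
X_C = 1/(ωC) = 429 Ω
Parallel: admittances add. Y = 1/R + 1/(jωL) + jωC
Y = (0.00153 + j0.00160) S
|Y| = 0.00221 S → |Z| = 1/|Y| = 452 Ω, ∠Z = −∠Y = -46.4°

452 Ω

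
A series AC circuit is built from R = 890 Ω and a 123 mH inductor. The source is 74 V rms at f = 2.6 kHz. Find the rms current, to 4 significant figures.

33.67 mA

ω = 2πf = 16340 rad/s
X_L = ωL = 2009 Ω
Z = 890.0 + j2009 Ω
|Z| = √(890.0² + 2009²) = 2198 Ω
I = V/|Z| = 74/2198 = 33.67 mA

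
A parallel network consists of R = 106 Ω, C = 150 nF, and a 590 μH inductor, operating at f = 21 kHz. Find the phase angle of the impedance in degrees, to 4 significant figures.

ω = 2πf = 131900 rad/s
X_L = ωL = 77.85 Ω
X_C = 1/(ωC) = 50.53 Ω
Parallel: admittances add. Y = 1/R + 1/(jωL) + jωC
Y = (0.009434 + j0.006947) S
|Y| = 0.01172 S → |Z| = 1/|Y| = 85.36 Ω, ∠Z = −∠Y = -36.37°

-36.37°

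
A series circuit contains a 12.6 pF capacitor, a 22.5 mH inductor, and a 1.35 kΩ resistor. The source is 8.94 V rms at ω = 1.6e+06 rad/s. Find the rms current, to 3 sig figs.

X_L = ωL = 36000 Ω
X_C = 1/(ωC) = 49600 Ω
Net reactance X = X_L − X_C = -13600 Ω
Z = 1350 − j13600 Ω
|Z| = √(1350² + 13600²) = 13700 Ω
I = V/|Z| = 8.94/13700 = 654 μA

654 μA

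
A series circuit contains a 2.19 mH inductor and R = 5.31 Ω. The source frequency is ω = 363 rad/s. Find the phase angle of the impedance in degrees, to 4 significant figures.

8.515°

X_L = ωL = 0.7950 Ω
Z = 5.310 + j0.7950 Ω
|Z| = √(5.310² + 0.7950²) = 5.369 Ω
∠Z = arctan(0.7950/5.310) = 8.515°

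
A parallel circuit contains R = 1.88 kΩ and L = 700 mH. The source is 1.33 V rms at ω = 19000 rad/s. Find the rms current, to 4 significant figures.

714.5 μA

X_L = ωL = 13300 Ω
Parallel: admittances add. Y = 1/R + 1/(jωL)
Y = (0.0005319 − j7.519e-05) S
|Y| = 0.0005372 S → |Z| = 1/|Y| = 1861 Ω, ∠Z = −∠Y = 8.046°
I = V/|Z| = 1.33/1861 = 714.5 μA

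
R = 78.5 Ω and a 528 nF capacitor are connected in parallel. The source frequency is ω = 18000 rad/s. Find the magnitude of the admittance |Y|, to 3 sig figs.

15.9 mS

X_C = 1/(ωC) = 105 Ω
Parallel: admittances add. Y = 1/R + jωC
Y = (0.0127 + j0.00950) S
|Y| = 0.0159 S → |Z| = 1/|Y| = 62.9 Ω, ∠Z = −∠Y = -36.7°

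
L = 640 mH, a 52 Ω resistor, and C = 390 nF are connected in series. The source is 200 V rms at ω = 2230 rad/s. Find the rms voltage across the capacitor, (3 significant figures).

815 V

X_L = ωL = 1430 Ω
X_C = 1/(ωC) = 1150 Ω
Net reactance X = X_L − X_C = 277 Ω
Z = 52.0 + j277 Ω
|Z| = √(52.0² + 277²) = 282 Ω
I = V/|Z| = 709 mA
V_C = I·|Z_C| = 0.709 × 1150 = 815 V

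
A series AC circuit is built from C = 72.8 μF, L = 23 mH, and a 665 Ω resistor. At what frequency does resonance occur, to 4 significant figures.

ω₀ = 1/√(LC) = 1/√(0.023 × 7.28e-05) = 772.8 rad/s
f₀ = ω₀/(2π) = 123.0 Hz

123.0 Hz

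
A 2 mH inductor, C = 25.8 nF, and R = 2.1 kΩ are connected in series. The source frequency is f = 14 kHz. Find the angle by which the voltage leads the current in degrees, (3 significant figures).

-7.18°

ω = 2πf = 87960 rad/s
X_L = ωL = 176 Ω
X_C = 1/(ωC) = 441 Ω
Net reactance X = X_L − X_C = -265 Ω
Z = 2100 − j265 Ω
|Z| = √(2100² + 265²) = 2120 Ω
∠Z = arctan(-265/2100) = -7.18°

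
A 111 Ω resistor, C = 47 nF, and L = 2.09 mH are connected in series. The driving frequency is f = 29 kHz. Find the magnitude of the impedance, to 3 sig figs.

286 Ω

ω = 2πf = 182200 rad/s
X_L = ωL = 381 Ω
X_C = 1/(ωC) = 117 Ω
Net reactance X = X_L − X_C = 264 Ω
Z = 111 + j264 Ω
|Z| = √(111² + 264²) = 286 Ω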